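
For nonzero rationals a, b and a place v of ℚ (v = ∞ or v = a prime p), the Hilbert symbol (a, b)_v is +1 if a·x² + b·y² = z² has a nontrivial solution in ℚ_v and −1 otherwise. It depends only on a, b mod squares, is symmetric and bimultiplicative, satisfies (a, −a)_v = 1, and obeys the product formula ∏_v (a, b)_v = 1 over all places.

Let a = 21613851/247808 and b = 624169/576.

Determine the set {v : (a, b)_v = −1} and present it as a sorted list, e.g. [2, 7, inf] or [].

[13, 17]

(a, b) ≡ (102, 1729) mod (ℚ^×)²; places V = {2, 3, 7, 11, 13, 17, 19, 31, ∞}.
(a,b)_31: α=2, u≡18; β=0, v≡6 (mod 31); (18|31)=+1, (6|31)=-1; sign (−1)^0·+1^0·-1^2 = +1.
(a,b)_∞: sgn(102)=+, sgn(1729)=+, so +1.
(a,b)_13: α=0, u≡6; β=1, v≡1 (mod 13); (6|13)=-1, (1|13)=+1; sign (−1)^0·-1^1·+1^0 = -1.
(a,b)_2: α=-11, β=-6; u≡3, v≡1 (mod 8); ε(u)ε(v)=1·0, αω(v)=-11·0, βω(u)=-6·1; sum ≡ 0  ⇒  +1.
(a,b)_17: α=1, u≡10; β=0, v≡10 (mod 17); (10|17)=-1, (10|17)=-1; sign (−1)^0·-1^0·-1^1 = -1.
(a,b)_7: α=2, u≡1; β=1, v≡4 (mod 7); (1|7)=+1, (4|7)=+1; sign (−1)^0·+1^1·+1^2 = +1.
(a,b)_11: α=-2, u≡3; β=0, v≡10 (mod 11); (3|11)=+1, (10|11)=-1; sign (−1)^0·+1^0·-1^-2 = +1.
(a,b)_19: α=0, u≡4; β=3, v≡12 (mod 19); (4|19)=+1, (12|19)=-1; sign (−1)^0·+1^3·-1^0 = +1.
(a,b)_3: α=3, u≡1; β=-2, v≡1 (mod 3); (1|3)=+1, (1|3)=+1; sign (−1)^0·+1^-2·+1^3 = +1.
|Ram(102, 1729)| = 2, even; anisotropic at {13, 17}.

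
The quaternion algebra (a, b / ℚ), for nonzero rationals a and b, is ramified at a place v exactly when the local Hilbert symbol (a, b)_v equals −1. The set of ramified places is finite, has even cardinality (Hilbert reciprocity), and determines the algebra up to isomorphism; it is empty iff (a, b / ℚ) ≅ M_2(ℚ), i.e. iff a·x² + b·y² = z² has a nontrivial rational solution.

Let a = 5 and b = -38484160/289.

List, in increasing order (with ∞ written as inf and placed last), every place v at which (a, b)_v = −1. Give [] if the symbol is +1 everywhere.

[5, 13]

(a, b) ≡ (5, -715) mod (ℚ^×)²; places V = {2, 5, 11, 13, 17, 29, ∞}.
(a,b)_5: α=1, u≡1; β=1, v≡2 (mod 5); (1|5)=+1, (2|5)=-1; sign (−1)^0·+1^1·-1^1 = -1.
(a,b)_17: α=0, u≡5; β=-2, v≡15 (mod 17); (5|17)=-1, (15|17)=+1; sign (−1)^0·-1^-2·+1^0 = +1.
(a,b)_2: α=0, β=6; u≡5, v≡5 (mod 8); ε(u)ε(v)=0·0, αω(v)=0·1, βω(u)=6·1; sum ≡ 0  ⇒  +1.
(a,b)_29: α=0, u≡5; β=2, v≡27 (mod 29); (5|29)=+1, (27|29)=-1; sign (−1)^0·+1^2·-1^0 = +1.
(a,b)_∞: sgn(5)=+, sgn(-715)=−, so +1.
(a,b)_13: α=0, u≡5; β=1, v≡9 (mod 13); (5|13)=-1, (9|13)=+1; sign (−1)^0·-1^1·+1^0 = -1.
(a,b)_11: α=0, u≡5; β=1, v≡4 (mod 11); (5|11)=+1, (4|11)=+1; sign (−1)^0·+1^1·+1^0 = +1.
(5, -715 / ℚ) ramifies at {5, 13}: a division algebra.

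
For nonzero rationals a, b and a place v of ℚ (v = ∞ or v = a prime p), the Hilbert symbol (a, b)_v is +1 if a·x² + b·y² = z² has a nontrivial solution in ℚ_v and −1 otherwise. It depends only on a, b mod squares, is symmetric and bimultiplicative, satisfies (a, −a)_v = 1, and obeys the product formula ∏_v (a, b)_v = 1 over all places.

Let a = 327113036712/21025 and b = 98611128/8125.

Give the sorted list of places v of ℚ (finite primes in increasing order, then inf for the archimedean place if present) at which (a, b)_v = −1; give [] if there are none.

[3, 11, 13, 17]

(a, b) ≡ (2618, 6006) mod (ℚ^×)²; places V = {2, 3, 5, 7, 11, 13, 17, 23, 29, ∞}.
(a,b)_3: α=10, u≡2; β=3, v≡1 (mod 3); (2|3)=-1, (1|3)=+1; sign (−1)^0·-1^3·+1^10 = -1.
(a,b)_13: α=0, u≡5; β=-1, v≡5 (mod 13); (5|13)=-1, (5|13)=-1; sign (−1)^0·-1^-1·-1^0 = -1.
(a,b)_29: α=-2, u≡10; β=0, v≡10 (mod 29); (10|29)=-1, (10|29)=-1; sign (−1)^0·-1^0·-1^-2 = +1.
(a,b)_11: α=1, u≡7; β=3, v≡2 (mod 11); (7|11)=-1, (2|11)=-1; sign (−1)^1·-1^3·-1^1 = -1.
(a,b)_7: α=1, u≡6; β=3, v≡4 (mod 7); (6|7)=-1, (4|7)=+1; sign (−1)^1·-1^3·+1^1 = +1.
(a,b)_5: α=-2, u≡2; β=-4, v≡1 (mod 5); (2|5)=-1, (1|5)=+1; sign (−1)^0·-1^-4·+1^-2 = +1.
(a,b)_23: α=2, u≡11; β=0, v≡9 (mod 23); (11|23)=-1, (9|23)=+1; sign (−1)^0·-1^0·+1^2 = +1.
(a,b)_2: α=3, β=3; u≡5, v≡3 (mod 8); ε(u)ε(v)=0·1, αω(v)=3·1, βω(u)=3·1; sum ≡ 0  ⇒  +1.
(a,b)_∞: sgn(2618)=+, sgn(6006)=+, so +1.
(a,b)_17: α=1, u≡1; β=0, v≡7 (mod 17); (1|17)=+1, (7|17)=-1; sign (−1)^0·+1^0·-1^1 = -1.
Ram(2618, 6006) = {3, 11, 13, 17}; no ℚ_3-point on the conic.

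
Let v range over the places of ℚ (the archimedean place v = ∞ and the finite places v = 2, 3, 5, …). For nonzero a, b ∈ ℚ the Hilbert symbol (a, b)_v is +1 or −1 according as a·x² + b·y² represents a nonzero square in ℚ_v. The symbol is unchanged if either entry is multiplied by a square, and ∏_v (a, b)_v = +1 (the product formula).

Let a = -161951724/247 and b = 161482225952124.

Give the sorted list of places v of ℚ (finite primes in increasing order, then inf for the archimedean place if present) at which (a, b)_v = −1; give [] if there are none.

Mod squares: a ≡ -12597, b ≡ 399. Check v ∈ {∞, 2, 3, 7, 11, 13, 17, 19}.
v=3: a=3^9·(≡1), b=3^11·(≡1) mod 3; (1|3)=+1, (1|3)=+1; (−1)^{9·11·1}·(+1)^11·(+1)^9 = -1.
v=17: a=17^1·(≡14), b=17^2·(≡13) mod 17; (14|17)=-1, (13|17)=+1; (−1)^{1·2·8}·(-1)^2·(+1)^1 = +1.
v=7: a=7^0·(≡5), b=7^3·(≡1) mod 7; (5|7)=-1, (1|7)=+1; (−1)^{0·3·3}·(-1)^3·(+1)^0 = -1.
v=19: a=19^-1·(≡3), b=19^1·(≡18) mod 19; (3|19)=-1, (18|19)=-1; (−1)^{-1·1·9}·(-1)^1·(-1)^-1 = -1.
v=2: v_2(a)=2, v_2(b)=2; units ≡ 3, 7 (mod 8); ε·ε+αω+βω = 1·1+2·0+2·1 ≡ 1  ⇒  (a,b)_2 = -1.
v=∞: -12597 < 0 and 399 > 0  ⇒  (a,b)_∞ = +1.
v=11: a=11^2·(≡5), b=11^2·(≡4) mod 11; (5|11)=+1, (4|11)=+1; (−1)^{2·2·5}·(+1)^2·(+1)^2 = +1.
v=13: a=13^-1·(≡11), b=13^0·(≡12) mod 13; (11|13)=-1, (12|13)=+1; (−1)^{-1·0·6}·(-1)^0·(+1)^-1 = +1.
Ram(-12597, 399) = {2, 3, 7, 19}; no ℚ_2-point on the conic.

[2, 3, 7, 19]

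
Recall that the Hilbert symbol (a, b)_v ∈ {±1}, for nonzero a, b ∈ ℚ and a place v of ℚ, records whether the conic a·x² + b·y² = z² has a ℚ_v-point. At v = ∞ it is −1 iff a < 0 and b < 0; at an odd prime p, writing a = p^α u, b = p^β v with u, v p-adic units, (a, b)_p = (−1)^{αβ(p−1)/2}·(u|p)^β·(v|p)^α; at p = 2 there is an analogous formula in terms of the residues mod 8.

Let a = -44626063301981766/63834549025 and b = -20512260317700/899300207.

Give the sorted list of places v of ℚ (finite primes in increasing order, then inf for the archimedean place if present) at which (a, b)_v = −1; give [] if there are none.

[23, inf]

(a, b) ≡ (-6, -62031) mod (ℚ^×)²; places V = {2, 3, 5, 11, 13, 17, 19, 23, 29, 31, 37, ∞}.
(a,b)_11: α=2, u≡3; β=0, v≡1 (mod 11); (3|11)=+1, (1|11)=+1; sign (−1)^0·+1^0·+1^2 = +1.
(a,b)_2: α=1, β=2; u≡5, v≡1 (mod 8); ε(u)ε(v)=0·0, αω(v)=1·0, βω(u)=2·1; sum ≡ 0  ⇒  +1.
(a,b)_17: α=2, u≡10; β=2, v≡15 (mod 17); (10|17)=-1, (15|17)=+1; sign (−1)^0·-1^2·+1^2 = +1.
(a,b)_5: α=-2, u≡4; β=2, v≡1 (mod 5); (4|5)=+1, (1|5)=+1; sign (−1)^0·+1^2·+1^-2 = +1.
(a,b)_37: α=0, u≡13; β=-2, v≡23 (mod 37); (13|37)=-1, (23|37)=-1; sign (−1)^0·-1^-2·-1^0 = +1.
(a,b)_19: α=2, u≡10; β=2, v≡4 (mod 19); (10|19)=-1, (4|19)=+1; sign (−1)^0·-1^2·+1^2 = +1.
(a,b)_23: α=-2, u≡15; β=-1, v≡22 (mod 23); (15|23)=-1, (22|23)=-1; sign (−1)^0·-1^-1·-1^-2 = -1.
(a,b)_13: α=-6, u≡8; β=-4, v≡5 (mod 13); (8|13)=-1, (5|13)=-1; sign (−1)^0·-1^-4·-1^-6 = +1.
(a,b)_3: α=7, u≡1; β=7, v≡2 (mod 3); (1|3)=+1, (2|3)=-1; sign (−1)^1·+1^7·-1^7 = +1.
(a,b)_29: α=2, u≡22; β=1, v≡4 (mod 29); (22|29)=+1, (4|29)=+1; sign (−1)^0·+1^1·+1^2 = +1.
(a,b)_31: α=2, u≡9; β=1, v≡5 (mod 31); (9|31)=+1, (5|31)=+1; sign (−1)^0·+1^1·+1^2 = +1.
(a,b)_∞: sgn(-6)=−, sgn(-62031)=−, so -1.
Ram(-6, -62031) = {23, ∞}; no ℚ_23-point on the conic.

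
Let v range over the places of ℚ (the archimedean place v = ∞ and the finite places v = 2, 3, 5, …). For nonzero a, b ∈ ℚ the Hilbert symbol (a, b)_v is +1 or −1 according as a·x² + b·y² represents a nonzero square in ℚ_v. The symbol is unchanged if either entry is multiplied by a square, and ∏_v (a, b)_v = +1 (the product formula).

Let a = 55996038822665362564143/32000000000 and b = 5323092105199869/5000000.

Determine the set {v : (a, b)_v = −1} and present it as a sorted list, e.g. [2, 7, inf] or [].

[5, 7, 11, 17]

Mod squares: a ≡ 533715, b ≡ 2145. Check v ∈ {∞, 2, 3, 5, 7, 11, 13, 17, 23}.
v=17: a=17^3·(≡4), b=17^2·(≡10) mod 17; (4|17)=+1, (10|17)=-1; (−1)^{3·2·8}·(+1)^2·(-1)^3 = -1.
v=11: a=11^4·(≡6), b=11^3·(≡2) mod 11; (6|11)=-1, (2|11)=-1; (−1)^{4·3·5}·(-1)^3·(-1)^4 = -1.
v=5: a=5^-9·(≡2), b=5^-7·(≡1) mod 5; (2|5)=-1, (1|5)=+1; (−1)^{-9·-7·2}·(-1)^-7·(+1)^-9 = -1.
v=∞: 533715 > 0 and 2145 > 0  ⇒  (a,b)_∞ = +1.
v=3: a=3^15·(≡2), b=3^5·(≡1) mod 3; (2|3)=-1, (1|3)=+1; (−1)^{15·5·1}·(-1)^5·(+1)^15 = +1.
v=2: v_2(a)=-14, v_2(b)=-6; units ≡ 3, 1 (mod 8); ε·ε+αω+βω = 1·0+-14·0+-6·1 ≡ 0  ⇒  (a,b)_2 = +1.
v=13: a=13^1·(≡4), b=13^3·(≡12) mod 13; (4|13)=+1, (12|13)=+1; (−1)^{1·3·6}·(+1)^3·(+1)^1 = +1.
v=7: a=7^3·(≡1), b=7^2·(≡6) mod 7; (1|7)=+1, (6|7)=-1; (−1)^{3·2·3}·(+1)^2·(-1)^3 = -1.
v=23: a=23^3·(≡5), b=23^2·(≡8) mod 23; (5|23)=-1, (8|23)=+1; (−1)^{3·2·11}·(-1)^2·(+1)^3 = +1.
|Ram(533715, 2145)| = 4, even; anisotropic at {5, 7, 11, 17}.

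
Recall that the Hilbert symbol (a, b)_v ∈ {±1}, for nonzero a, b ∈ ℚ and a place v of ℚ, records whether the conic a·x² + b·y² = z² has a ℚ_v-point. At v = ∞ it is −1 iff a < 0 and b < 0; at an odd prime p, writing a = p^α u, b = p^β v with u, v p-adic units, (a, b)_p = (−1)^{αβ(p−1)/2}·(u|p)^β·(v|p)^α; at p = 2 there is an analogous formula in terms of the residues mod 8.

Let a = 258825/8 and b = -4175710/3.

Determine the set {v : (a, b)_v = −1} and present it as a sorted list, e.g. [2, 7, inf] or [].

Mod squares: a ≡ 20706, b ≡ -103530. Check v ∈ {∞, 2, 3, 5, 7, 11, 17, 29}.
v=5: a=5^2·(≡1), b=5^1·(≡1) mod 5; (1|5)=+1, (1|5)=+1; (−1)^{2·1·2}·(+1)^1·(+1)^2 = +1.
v=∞: 20706 > 0 and -103530 < 0  ⇒  (a,b)_∞ = +1.
v=17: a=17^1·(≡14), b=17^1·(≡1) mod 17; (14|17)=-1, (1|17)=+1; (−1)^{1·1·8}·(-1)^1·(+1)^1 = -1.
v=11: a=11^0·(≡9), b=11^2·(≡10) mod 11; (9|11)=+1, (10|11)=-1; (−1)^{0·2·5}·(+1)^2·(-1)^0 = +1.
v=3: a=3^1·(≡2), b=3^-1·(≡2) mod 3; (2|3)=-1, (2|3)=-1; (−1)^{1·-1·1}·(-1)^-1·(-1)^1 = -1.
v=29: a=29^1·(≡10), b=29^1·(≡8) mod 29; (10|29)=-1, (8|29)=-1; (−1)^{1·1·14}·(-1)^1·(-1)^1 = +1.
v=7: a=7^1·(≡1), b=7^1·(≡1) mod 7; (1|7)=+1, (1|7)=+1; (−1)^{1·1·3}·(+1)^1·(+1)^1 = -1.
v=2: v_2(a)=-3, v_2(b)=1; units ≡ 1, 3 (mod 8); ε·ε+αω+βω = 0·1+-3·1+1·0 ≡ 1  ⇒  (a,b)_2 = -1.
(20706, -103530 / ℚ) ramifies at {2, 3, 7, 17}: a division algebra.

[2, 3, 7, 17]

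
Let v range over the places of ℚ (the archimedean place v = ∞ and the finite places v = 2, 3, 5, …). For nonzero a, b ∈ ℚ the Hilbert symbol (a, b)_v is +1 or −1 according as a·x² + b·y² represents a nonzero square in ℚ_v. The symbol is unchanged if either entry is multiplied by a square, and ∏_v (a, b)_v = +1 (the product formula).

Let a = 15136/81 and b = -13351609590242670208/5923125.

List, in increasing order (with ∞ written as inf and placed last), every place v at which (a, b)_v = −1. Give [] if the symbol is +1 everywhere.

[17, 19, 41, 43]

Mod squares: a ≡ 946, b ≡ -5048734834. Check v ∈ {∞, 2, 3, 5, 7, 11, 13, 17, 19, 31, 41, 43}.
v=31: a=31^0·(≡20), b=31^1·(≡12) mod 31; (20|31)=+1, (12|31)=-1; (−1)^{0·1·15}·(+1)^1·(-1)^0 = +1.
v=17: a=17^0·(≡7), b=17^1·(≡5) mod 17; (7|17)=-1, (5|17)=-1; (−1)^{0·1·8}·(-1)^1·(-1)^0 = -1.
v=5: a=5^0·(≡1), b=5^-4·(≡1) mod 5; (1|5)=+1, (1|5)=+1; (−1)^{0·-4·2}·(+1)^-4·(+1)^0 = +1.
v=2: v_2(a)=5, v_2(b)=7; units ≡ 1, 7 (mod 8); ε·ε+αω+βω = 0·1+5·0+7·0 ≡ 0  ⇒  (a,b)_2 = +1.
v=13: a=13^0·(≡10), b=13^-1·(≡6) mod 13; (10|13)=+1, (6|13)=-1; (−1)^{0·-1·6}·(+1)^-1·(-1)^0 = +1.
v=43: a=43^1·(≡7), b=43^3·(≡42) mod 43; (7|43)=-1, (42|43)=-1; (−1)^{1·3·21}·(-1)^3·(-1)^1 = -1.
v=11: a=11^1·(≡3), b=11^3·(≡2) mod 11; (3|11)=+1, (2|11)=-1; (−1)^{1·3·5}·(+1)^3·(-1)^1 = +1.
v=∞: 946 > 0 and -5048734834 < 0  ⇒  (a,b)_∞ = +1.
v=7: a=7^0·(≡4), b=7^4·(≡4) mod 7; (4|7)=+1, (4|7)=+1; (−1)^{0·4·3}·(+1)^4·(+1)^0 = +1.
v=41: a=41^0·(≡34), b=41^1·(≡2) mod 41; (34|41)=-1, (2|41)=+1; (−1)^{0·1·20}·(-1)^1·(+1)^0 = -1.
v=19: a=19^0·(≡10), b=19^1·(≡12) mod 19; (10|19)=-1, (12|19)=-1; (−1)^{0·1·9}·(-1)^1·(-1)^0 = -1.
v=3: a=3^-4·(≡1), b=3^-6·(≡2) mod 3; (1|3)=+1, (2|3)=-1; (−1)^{-4·-6·1}·(+1)^-6·(-1)^-4 = +1.
|Ram(946, -5048734834)| = 4, even; anisotropic at {17, 19, 41, 43}.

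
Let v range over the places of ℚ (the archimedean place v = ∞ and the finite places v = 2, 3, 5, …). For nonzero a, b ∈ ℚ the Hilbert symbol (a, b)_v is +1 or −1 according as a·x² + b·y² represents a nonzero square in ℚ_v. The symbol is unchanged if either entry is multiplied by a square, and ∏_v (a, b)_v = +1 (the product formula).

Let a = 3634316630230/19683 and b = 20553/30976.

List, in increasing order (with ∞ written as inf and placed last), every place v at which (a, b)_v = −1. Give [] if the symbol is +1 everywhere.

Mod squares: a ≡ 311789010, b ≡ 20553. Check v ∈ {∞, 2, 3, 5, 11, 13, 17, 31, 37, 41}.
v=5: a=5^1·(≡2), b=5^0·(≡3) mod 5; (2|5)=-1, (3|5)=-1; (−1)^{1·0·2}·(-1)^0·(-1)^1 = -1.
v=41: a=41^1·(≡22), b=41^0·(≡24) mod 41; (22|41)=-1, (24|41)=-1; (−1)^{1·0·20}·(-1)^0·(-1)^1 = -1.
v=∞: 311789010 > 0 and 20553 > 0  ⇒  (a,b)_∞ = +1.
v=37: a=37^1·(≡2), b=37^0·(≡29) mod 37; (2|37)=-1, (29|37)=-1; (−1)^{1·0·18}·(-1)^0·(-1)^1 = -1.
v=17: a=17^3·(≡3), b=17^1·(≡1) mod 17; (3|17)=-1, (1|17)=+1; (−1)^{3·1·8}·(-1)^1·(+1)^3 = -1.
v=31: a=31^1·(≡9), b=31^1·(≡15) mod 31; (9|31)=+1, (15|31)=-1; (−1)^{1·1·15}·(+1)^1·(-1)^1 = +1.
v=3: a=3^-9·(≡1), b=3^1·(≡2) mod 3; (1|3)=+1, (2|3)=-1; (−1)^{-9·1·1}·(+1)^1·(-1)^-9 = +1.
v=11: a=11^2·(≡4), b=11^-2·(≡9) mod 11; (4|11)=+1, (9|11)=+1; (−1)^{2·-2·5}·(+1)^-2·(+1)^2 = +1.
v=2: v_2(a)=1, v_2(b)=-8; units ≡ 1, 1 (mod 8); ε·ε+αω+βω = 0·0+1·0+-8·0 ≡ 0  ⇒  (a,b)_2 = +1.
v=13: a=13^1·(≡7), b=13^1·(≡6) mod 13; (7|13)=-1, (6|13)=-1; (−1)^{1·1·6}·(-1)^1·(-1)^1 = +1.
|Ram(311789010, 20553)| = 4, even; anisotropic at {5, 17, 37, 41}.

[5, 17, 37, 41]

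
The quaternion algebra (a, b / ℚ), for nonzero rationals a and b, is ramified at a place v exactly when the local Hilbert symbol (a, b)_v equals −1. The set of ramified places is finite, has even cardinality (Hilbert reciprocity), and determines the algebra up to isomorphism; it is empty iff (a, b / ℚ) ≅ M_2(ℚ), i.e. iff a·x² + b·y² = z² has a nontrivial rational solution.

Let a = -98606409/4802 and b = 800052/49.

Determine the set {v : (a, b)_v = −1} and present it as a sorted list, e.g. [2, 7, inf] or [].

[2, 3]

(a, b) ≡ (-1938, 1653) mod (ℚ^×)²; places V = {2, 3, 7, 11, 17, 19, 29, ∞}.
(a,b)_17: α=1, u≡5; β=0, v≡1 (mod 17); (5|17)=-1, (1|17)=+1; sign (−1)^0·-1^0·+1^1 = +1.
(a,b)_19: α=1, u≡15; β=1, v≡9 (mod 19); (15|19)=-1, (9|19)=+1; sign (−1)^1·-1^1·+1^1 = +1.
(a,b)_11: α=2, u≡1; β=2, v≡9 (mod 11); (1|11)=+1, (9|11)=+1; sign (−1)^0·+1^2·+1^2 = +1.
(a,b)_3: α=1, u≡2; β=1, v≡2 (mod 3); (2|3)=-1, (2|3)=-1; sign (−1)^1·-1^1·-1^1 = -1.
(a,b)_∞: sgn(-1938)=−, sgn(1653)=+, so +1.
(a,b)_29: α=2, u≡5; β=1, v≡28 (mod 29); (5|29)=+1, (28|29)=+1; sign (−1)^0·+1^1·+1^2 = +1.
(a,b)_7: α=-4, u≡4; β=-2, v≡1 (mod 7); (4|7)=+1, (1|7)=+1; sign (−1)^0·+1^-2·+1^-4 = +1.
(a,b)_2: α=-1, β=2; u≡7, v≡5 (mod 8); ε(u)ε(v)=1·0, αω(v)=-1·1, βω(u)=2·0; sum ≡ 1  ⇒  -1.
Ram(-1938, 1653) = {2, 3}; no ℚ_2-point on the conic.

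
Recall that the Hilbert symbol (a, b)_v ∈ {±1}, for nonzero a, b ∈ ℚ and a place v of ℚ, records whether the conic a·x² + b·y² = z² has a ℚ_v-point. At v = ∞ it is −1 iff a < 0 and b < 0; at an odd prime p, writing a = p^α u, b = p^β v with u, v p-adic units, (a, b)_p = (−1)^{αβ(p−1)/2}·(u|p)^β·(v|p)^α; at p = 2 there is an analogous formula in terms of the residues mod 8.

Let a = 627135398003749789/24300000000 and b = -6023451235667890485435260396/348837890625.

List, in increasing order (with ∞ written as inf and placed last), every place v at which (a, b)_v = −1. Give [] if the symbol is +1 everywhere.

[23, 41]

(a, b) ≡ (3244863, -899) mod (ℚ^×)²; places V = {2, 3, 5, 7, 11, 23, 29, 31, 37, 41, ∞}.
(a,b)_∞: sgn(3244863)=+, sgn(-899)=−, so +1.
(a,b)_2: α=-8, β=2; u≡7, v≡5 (mod 8); ε(u)ε(v)=1·0, αω(v)=-8·1, βω(u)=2·0; sum ≡ 0  ⇒  +1.
(a,b)_23: α=1, u≡21; β=2, v≡11 (mod 23); (21|23)=-1, (11|23)=-1; sign (−1)^0·-1^2·-1^1 = -1.
(a,b)_37: α=1, u≡33; β=2, v≡1 (mod 37); (33|37)=+1, (1|37)=+1; sign (−1)^0·+1^2·+1^1 = +1.
(a,b)_11: α=4, u≡2; β=6, v≡9 (mod 11); (2|11)=-1, (9|11)=+1; sign (−1)^0·-1^6·+1^4 = +1.
(a,b)_7: α=2, u≡3; β=-2, v≡1 (mod 7); (3|7)=-1, (1|7)=+1; sign (−1)^0·-1^-2·+1^2 = +1.
(a,b)_5: α=-8, u≡3; β=-10, v≡4 (mod 5); (3|5)=-1, (4|5)=+1; sign (−1)^0·-1^-10·+1^-8 = +1.
(a,b)_29: α=2, u≡16; β=3, v≡14 (mod 29); (16|29)=+1, (14|29)=-1; sign (−1)^0·+1^3·-1^2 = +1.
(a,b)_41: α=1, u≡15; β=2, v≡7 (mod 41); (15|41)=-1, (7|41)=-1; sign (−1)^0·-1^2·-1^1 = -1.
(a,b)_31: α=3, u≡6; β=5, v≡20 (mod 31); (6|31)=-1, (20|31)=+1; sign (−1)^1·-1^5·+1^3 = +1.
(a,b)_3: α=-5, u≡1; β=-6, v≡1 (mod 3); (1|3)=+1, (1|3)=+1; sign (−1)^0·+1^-6·+1^-5 = +1.
(3244863, -899 / ℚ) ramifies at {23, 41}: a division algebra.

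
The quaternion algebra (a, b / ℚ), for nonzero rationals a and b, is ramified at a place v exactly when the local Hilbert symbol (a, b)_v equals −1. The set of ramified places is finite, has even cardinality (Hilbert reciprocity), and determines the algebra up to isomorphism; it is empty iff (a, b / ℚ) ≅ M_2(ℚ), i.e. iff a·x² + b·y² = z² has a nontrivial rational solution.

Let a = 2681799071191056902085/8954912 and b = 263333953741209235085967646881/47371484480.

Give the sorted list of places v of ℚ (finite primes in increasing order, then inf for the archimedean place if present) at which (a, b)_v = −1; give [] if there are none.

(a, b) ≡ (2730, 2805) mod (ℚ^×)²; places V = {2, 3, 5, 7, 11, 13, 17, 23, 29, 41, ∞}.
(a,b)_17: α=2, u≡11; β=3, v≡3 (mod 17); (11|17)=-1, (3|17)=-1; sign (−1)^0·-1^3·-1^2 = -1.
(a,b)_41: α=4, u≡6; β=6, v≡35 (mod 41); (6|41)=-1, (35|41)=-1; sign (−1)^0·-1^6·-1^4 = +1.
(a,b)_∞: sgn(2730)=+, sgn(2805)=+, so +1.
(a,b)_29: α=0, u≡16; β=2, v≡14 (mod 29); (16|29)=+1, (14|29)=-1; sign (−1)^0·+1^2·-1^0 = +1.
(a,b)_7: α=7, u≡3; β=6, v≡5 (mod 7); (3|7)=-1, (5|7)=-1; sign (−1)^0·-1^6·-1^7 = -1.
(a,b)_23: α=-4, u≡12; β=-6, v≡14 (mod 23); (12|23)=+1, (14|23)=-1; sign (−1)^0·+1^-6·-1^-4 = +1.
(a,b)_5: α=1, u≡1; β=-1, v≡1 (mod 5); (1|5)=+1, (1|5)=+1; sign (−1)^0·+1^-1·+1^1 = +1.
(a,b)_3: α=1, u≡1; β=1, v≡2 (mod 3); (1|3)=+1, (2|3)=-1; sign (−1)^1·+1^1·-1^1 = +1.
(a,b)_11: α=2, u≡6; β=3, v≡8 (mod 11); (6|11)=-1, (8|11)=-1; sign (−1)^0·-1^3·-1^2 = -1.
(a,b)_13: α=3, u≡11; β=4, v≡1 (mod 13); (11|13)=-1, (1|13)=+1; sign (−1)^0·-1^4·+1^3 = +1.
(a,b)_2: α=-5, β=-6; u≡5, v≡5 (mod 8); ε(u)ε(v)=0·0, αω(v)=-5·1, βω(u)=-6·1; sum ≡ 1  ⇒  -1.
Ram(2730, 2805) = {2, 7, 11, 17}; no ℚ_2-point on the conic.

[2, 7, 11, 17]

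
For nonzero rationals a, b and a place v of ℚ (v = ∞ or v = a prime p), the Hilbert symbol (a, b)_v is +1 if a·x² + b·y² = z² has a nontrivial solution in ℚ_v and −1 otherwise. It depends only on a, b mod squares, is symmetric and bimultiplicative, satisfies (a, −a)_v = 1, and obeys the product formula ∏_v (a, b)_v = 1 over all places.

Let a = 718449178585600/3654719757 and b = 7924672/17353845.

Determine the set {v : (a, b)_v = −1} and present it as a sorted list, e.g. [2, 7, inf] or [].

[2, 5, 7, 11]

(a, b) ≡ (2002, 35) mod (ℚ^×)²; places V = {2, 3, 5, 7, 11, 13, 19, 23, 29, ∞}.
(a,b)_13: α=-1, u≡8; β=0, v≡1 (mod 13); (8|13)=-1, (1|13)=+1; sign (−1)^0·-1^0·+1^-1 = +1.
(a,b)_2: α=9, β=6; u≡1, v≡3 (mod 8); ε(u)ε(v)=0·1, αω(v)=9·1, βω(u)=6·0; sum ≡ 1  ⇒  -1.
(a,b)_5: α=2, u≡2; β=-1, v≡3 (mod 5); (2|5)=-1, (3|5)=-1; sign (−1)^0·-1^-1·-1^2 = -1.
(a,b)_3: α=-12, u≡1; β=-8, v≡2 (mod 3); (1|3)=+1, (2|3)=-1; sign (−1)^0·+1^-8·-1^-12 = +1.
(a,b)_11: α=1, u≡10; β=0, v≡10 (mod 11); (10|11)=-1, (10|11)=-1; sign (−1)^0·-1^0·-1^1 = -1.
(a,b)_7: α=5, u≡5; β=3, v≡5 (mod 7); (5|7)=-1, (5|7)=-1; sign (−1)^1·-1^3·-1^5 = -1.
(a,b)_29: α=2, u≡9; β=0, v≡28 (mod 29); (9|29)=+1, (28|29)=+1; sign (−1)^0·+1^0·+1^2 = +1.
(a,b)_23: α=-2, u≡8; β=-2, v≡13 (mod 23); (8|23)=+1, (13|23)=+1; sign (−1)^0·+1^-2·+1^-2 = +1.
(a,b)_∞: sgn(2002)=+, sgn(35)=+, so +1.
(a,b)_19: α=2, u≡7; β=2, v≡9 (mod 19); (7|19)=+1, (9|19)=+1; sign (−1)^0·+1^2·+1^2 = +1.
Ram(2002, 35) = {2, 5, 7, 11}; no ℚ_2-point on the conic.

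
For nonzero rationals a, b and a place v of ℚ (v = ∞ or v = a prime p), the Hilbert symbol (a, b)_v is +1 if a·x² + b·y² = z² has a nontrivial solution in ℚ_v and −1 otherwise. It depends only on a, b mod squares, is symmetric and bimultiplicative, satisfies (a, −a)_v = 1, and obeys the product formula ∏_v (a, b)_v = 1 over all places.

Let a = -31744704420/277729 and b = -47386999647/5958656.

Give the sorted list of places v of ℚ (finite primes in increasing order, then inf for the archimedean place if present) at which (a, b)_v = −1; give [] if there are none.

Mod squares: a ≡ -476905, b ≡ -2717. Check v ∈ {∞, 2, 3, 5, 11, 13, 17, 19, 23, 29, 31, 43}.
v=31: a=31^-2·(≡21), b=31^0·(≡27) mod 31; (21|31)=-1, (27|31)=-1; (−1)^{-2·0·15}·(-1)^0·(-1)^-2 = +1.
v=13: a=13^1·(≡3), b=13^1·(≡9) mod 13; (3|13)=+1, (9|13)=+1; (−1)^{1·1·6}·(+1)^1·(+1)^1 = +1.
v=23: a=23^1·(≡17), b=23^-2·(≡21) mod 23; (17|23)=-1, (21|23)=-1; (−1)^{1·-2·11}·(-1)^-2·(-1)^1 = -1.
v=19: a=19^0·(≡10), b=19^3·(≡1) mod 19; (10|19)=-1, (1|19)=+1; (−1)^{0·3·9}·(-1)^3·(+1)^0 = -1.
v=11: a=11^1·(≡10), b=11^-1·(≡2) mod 11; (10|11)=-1, (2|11)=-1; (−1)^{1·-1·5}·(-1)^-1·(-1)^1 = -1.
v=2: v_2(a)=2, v_2(b)=-10; units ≡ 7, 3 (mod 8); ε·ε+αω+βω = 1·1+2·1+-10·0 ≡ 1  ⇒  (a,b)_2 = -1.
v=∞: -476905 < 0 and -2717 < 0  ⇒  (a,b)_∞ = -1.
v=3: a=3^2·(≡2), b=3^12·(≡1) mod 3; (2|3)=-1, (1|3)=+1; (−1)^{2·12·1}·(-1)^12·(+1)^2 = +1.
v=5: a=5^1·(≡4), b=5^0·(≡3) mod 5; (4|5)=+1, (3|5)=-1; (−1)^{1·0·2}·(+1)^0·(-1)^1 = -1.
v=29: a=29^1·(≡19), b=29^0·(≡25) mod 29; (19|29)=-1, (25|29)=+1; (−1)^{1·0·14}·(-1)^0·(+1)^1 = +1.
v=17: a=17^-2·(≡13), b=17^0·(≡3) mod 17; (13|17)=+1, (3|17)=-1; (−1)^{-2·0·8}·(+1)^0·(-1)^-2 = +1.
v=43: a=43^2·(≡7), b=43^0·(≡1) mod 43; (7|43)=-1, (1|43)=+1; (−1)^{2·0·21}·(-1)^0·(+1)^2 = +1.
|Ram(-476905, -2717)| = 6, even; anisotropic at {2, 5, 11, 19, 23, ∞}.

[2, 5, 11, 19, 23, inf]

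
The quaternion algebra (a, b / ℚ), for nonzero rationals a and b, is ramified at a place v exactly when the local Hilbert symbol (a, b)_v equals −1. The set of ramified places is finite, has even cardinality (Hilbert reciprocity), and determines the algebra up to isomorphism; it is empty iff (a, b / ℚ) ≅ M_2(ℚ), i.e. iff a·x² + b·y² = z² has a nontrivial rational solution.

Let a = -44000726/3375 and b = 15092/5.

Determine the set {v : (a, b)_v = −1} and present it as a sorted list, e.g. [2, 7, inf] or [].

[11, 17]

(a, b) ≡ (-5610, 385) mod (ℚ^×)²; places V = {2, 3, 5, 7, 11, 17, ∞}.
(a,b)_7: α=6, u≡4; β=3, v≡6 (mod 7); (4|7)=+1, (6|7)=-1; sign (−1)^0·+1^3·-1^6 = +1.
(a,b)_3: α=-3, u≡2; β=0, v≡1 (mod 3); (2|3)=-1, (1|3)=+1; sign (−1)^0·-1^0·+1^-3 = +1.
(a,b)_2: α=1, β=2; u≡3, v≡1 (mod 8); ε(u)ε(v)=1·0, αω(v)=1·0, βω(u)=2·1; sum ≡ 0  ⇒  +1.
(a,b)_5: α=-3, u≡2; β=-1, v≡2 (mod 5); (2|5)=-1, (2|5)=-1; sign (−1)^0·-1^-1·-1^-3 = +1.
(a,b)_17: α=1, u≡12; β=0, v≡6 (mod 17); (12|17)=-1, (6|17)=-1; sign (−1)^0·-1^0·-1^1 = -1.
(a,b)_∞: sgn(-5610)=−, sgn(385)=+, so +1.
(a,b)_11: α=1, u≡2; β=1, v≡6 (mod 11); (2|11)=-1, (6|11)=-1; sign (−1)^1·-1^1·-1^1 = -1.
|Ram(-5610, 385)| = 2, even; anisotropic at {11, 17}.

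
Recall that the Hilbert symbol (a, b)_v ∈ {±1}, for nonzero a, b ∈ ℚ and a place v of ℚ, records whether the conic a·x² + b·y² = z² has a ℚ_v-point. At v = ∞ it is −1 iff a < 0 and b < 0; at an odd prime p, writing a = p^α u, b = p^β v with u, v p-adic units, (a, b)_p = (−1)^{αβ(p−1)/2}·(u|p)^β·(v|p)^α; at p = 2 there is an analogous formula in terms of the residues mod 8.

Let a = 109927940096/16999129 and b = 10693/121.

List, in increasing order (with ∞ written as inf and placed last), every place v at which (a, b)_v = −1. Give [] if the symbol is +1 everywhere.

(a, b) ≡ (29, 37) mod (ℚ^×)²; places V = {2, 7, 11, 13, 17, 19, 29, 31, 37, ∞}.
(a,b)_37: α=2, u≡15; β=1, v≡3 (mod 37); (15|37)=-1, (3|37)=+1; sign (−1)^0·-1^1·+1^2 = -1.
(a,b)_13: α=2, u≡12; β=0, v≡5 (mod 13); (12|13)=+1, (5|13)=-1; sign (−1)^0·+1^0·-1^2 = +1.
(a,b)_2: α=14, β=0; u≡5, v≡5 (mod 8); ε(u)ε(v)=0·0, αω(v)=14·1, βω(u)=0·1; sum ≡ 0  ⇒  +1.
(a,b)_17: α=0, u≡11; β=2, v≡10 (mod 17); (11|17)=-1, (10|17)=-1; sign (−1)^0·-1^2·-1^0 = +1.
(a,b)_11: α=0, u≡10; β=-2, v≡1 (mod 11); (10|11)=-1, (1|11)=+1; sign (−1)^0·-1^-2·+1^0 = +1.
(a,b)_7: α=-2, u≡2; β=0, v≡2 (mod 7); (2|7)=+1, (2|7)=+1; sign (−1)^0·+1^0·+1^-2 = +1.
(a,b)_19: α=-2, u≡10; β=0, v≡13 (mod 19); (10|19)=-1, (13|19)=-1; sign (−1)^0·-1^0·-1^-2 = +1.
(a,b)_29: α=1, u≡7; β=0, v≡10 (mod 29); (7|29)=+1, (10|29)=-1; sign (−1)^0·+1^0·-1^1 = -1.
(a,b)_∞: sgn(29)=+, sgn(37)=+, so +1.
(a,b)_31: α=-2, u≡11; β=0, v≡11 (mod 31); (11|31)=-1, (11|31)=-1; sign (−1)^0·-1^0·-1^-2 = +1.
Ram(29, 37) = {29, 37}; no ℚ_29-point on the conic.

[29, 37]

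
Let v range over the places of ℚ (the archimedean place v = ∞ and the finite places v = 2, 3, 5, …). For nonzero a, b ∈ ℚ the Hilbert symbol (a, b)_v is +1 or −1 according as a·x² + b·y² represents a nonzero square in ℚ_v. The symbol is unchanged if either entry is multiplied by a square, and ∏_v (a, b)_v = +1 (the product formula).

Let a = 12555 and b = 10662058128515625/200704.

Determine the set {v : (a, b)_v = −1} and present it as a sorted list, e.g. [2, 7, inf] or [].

Mod squares: a ≡ 155, b ≡ 481. Check v ∈ {∞, 2, 3, 5, 7, 13, 31, 37}.
v=13: a=13^0·(≡10), b=13^1·(≡11) mod 13; (10|13)=+1, (11|13)=-1; (−1)^{0·1·6}·(+1)^1·(-1)^0 = +1.
v=3: a=3^4·(≡2), b=3^10·(≡1) mod 3; (2|3)=-1, (1|3)=+1; (−1)^{4·10·1}·(-1)^10·(+1)^4 = +1.
v=2: v_2(a)=0, v_2(b)=-12; units ≡ 3, 1 (mod 8); ε·ε+αω+βω = 1·0+0·0+-12·1 ≡ 0  ⇒  (a,b)_2 = +1.
v=31: a=31^1·(≡2), b=31^2·(≡8) mod 31; (2|31)=+1, (8|31)=+1; (−1)^{1·2·15}·(+1)^2·(+1)^1 = +1.
v=∞: 155 > 0 and 481 > 0  ⇒  (a,b)_∞ = +1.
v=7: a=7^0·(≡4), b=7^-2·(≡6) mod 7; (4|7)=+1, (6|7)=-1; (−1)^{0·-2·3}·(+1)^-2·(-1)^0 = +1.
v=37: a=37^0·(≡12), b=37^1·(≡2) mod 37; (12|37)=+1, (2|37)=-1; (−1)^{0·1·18}·(+1)^1·(-1)^0 = +1.
v=5: a=5^1·(≡1), b=5^8·(≡1) mod 5; (1|5)=+1, (1|5)=+1; (−1)^{1·8·2}·(+1)^8·(+1)^1 = +1.
Ram(a, b) = ∅: the form 155·x² + 481·y² − z² is isotropic over every ℚ_v, so by Hasse–Minkowski it is isotropic over ℚ.

[]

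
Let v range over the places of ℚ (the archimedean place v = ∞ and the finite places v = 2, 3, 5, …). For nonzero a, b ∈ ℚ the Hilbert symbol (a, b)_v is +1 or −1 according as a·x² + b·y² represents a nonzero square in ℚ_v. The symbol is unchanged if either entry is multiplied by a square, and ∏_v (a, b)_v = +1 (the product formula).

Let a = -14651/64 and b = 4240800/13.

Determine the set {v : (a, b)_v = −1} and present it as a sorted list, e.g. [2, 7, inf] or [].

(a, b) ≡ (-299, 15314) mod (ℚ^×)²; places V = {2, 3, 5, 7, 13, 19, 23, 31, ∞}.
(a,b)_5: α=0, u≡1; β=2, v≡4 (mod 5); (1|5)=+1, (4|5)=+1; sign (−1)^0·+1^2·+1^0 = +1.
(a,b)_2: α=-6, β=5; u≡5, v≡1 (mod 8); ε(u)ε(v)=0·0, αω(v)=-6·0, βω(u)=5·1; sum ≡ 1  ⇒  -1.
(a,b)_19: α=0, u≡16; β=1, v≡2 (mod 19); (16|19)=+1, (2|19)=-1; sign (−1)^0·+1^1·-1^0 = +1.
(a,b)_7: α=2, u≡2; β=0, v≡3 (mod 7); (2|7)=+1, (3|7)=-1; sign (−1)^0·+1^0·-1^2 = +1.
(a,b)_13: α=1, u≡9; β=-1, v≡5 (mod 13); (9|13)=+1, (5|13)=-1; sign (−1)^0·+1^-1·-1^1 = -1.
(a,b)_31: α=0, u≡6; β=1, v≡26 (mod 31); (6|31)=-1, (26|31)=-1; sign (−1)^0·-1^1·-1^0 = -1.
(a,b)_23: α=1, u≡17; β=0, v≡17 (mod 23); (17|23)=-1, (17|23)=-1; sign (−1)^0·-1^0·-1^1 = -1.
(a,b)_∞: sgn(-299)=−, sgn(15314)=+, so +1.
(a,b)_3: α=0, u≡1; β=2, v≡2 (mod 3); (1|3)=+1, (2|3)=-1; sign (−1)^0·+1^2·-1^0 = +1.
Ram(-299, 15314) = {2, 13, 23, 31}; no ℚ_2-point on the conic.

[2, 13, 23, 31]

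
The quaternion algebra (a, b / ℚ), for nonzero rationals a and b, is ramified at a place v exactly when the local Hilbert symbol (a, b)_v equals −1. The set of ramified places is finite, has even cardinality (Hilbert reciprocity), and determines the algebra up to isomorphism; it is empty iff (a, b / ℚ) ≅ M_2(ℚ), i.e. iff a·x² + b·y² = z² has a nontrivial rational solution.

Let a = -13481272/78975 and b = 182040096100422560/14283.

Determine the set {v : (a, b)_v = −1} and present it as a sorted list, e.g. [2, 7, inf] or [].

[2, 3, 5, 11]

(a, b) ≡ (-9282, 30030) mod (ℚ^×)²; places V = {2, 3, 5, 7, 11, 13, 17, 23, 31, ∞}.
(a,b)_11: α=0, u≡7; β=1, v≡8 (mod 11); (7|11)=-1, (8|11)=-1; sign (−1)^0·-1^1·-1^0 = -1.
(a,b)_13: α=-1, u≡10; β=1, v≡3 (mod 13); (10|13)=+1, (3|13)=+1; sign (−1)^0·+1^1·+1^-1 = +1.
(a,b)_∞: sgn(-9282)=−, sgn(30030)=+, so +1.
(a,b)_7: α=3, u≡1; β=3, v≡5 (mod 7); (1|7)=+1, (5|7)=-1; sign (−1)^1·+1^3·-1^3 = +1.
(a,b)_5: α=-2, u≡2; β=1, v≡4 (mod 5); (2|5)=-1, (4|5)=+1; sign (−1)^0·-1^1·+1^-2 = -1.
(a,b)_23: α=0, u≡14; β=-2, v≡11 (mod 23); (14|23)=-1, (11|23)=-1; sign (−1)^0·-1^-2·-1^0 = +1.
(a,b)_17: α=3, u≡1; β=6, v≡16 (mod 17); (1|17)=+1, (16|17)=+1; sign (−1)^0·+1^6·+1^3 = +1.
(a,b)_2: α=3, β=5; u≡7, v≡7 (mod 8); ε(u)ε(v)=1·1, αω(v)=3·0, βω(u)=5·0; sum ≡ 1  ⇒  -1.
(a,b)_31: α=0, u≡28; β=2, v≡27 (mod 31); (28|31)=+1, (27|31)=-1; sign (−1)^0·+1^2·-1^0 = +1.
(a,b)_3: α=-5, u≡2; β=-3, v≡2 (mod 3); (2|3)=-1, (2|3)=-1; sign (−1)^1·-1^-3·-1^-5 = -1.
|Ram(-9282, 30030)| = 4, even; anisotropic at {2, 3, 5, 11}.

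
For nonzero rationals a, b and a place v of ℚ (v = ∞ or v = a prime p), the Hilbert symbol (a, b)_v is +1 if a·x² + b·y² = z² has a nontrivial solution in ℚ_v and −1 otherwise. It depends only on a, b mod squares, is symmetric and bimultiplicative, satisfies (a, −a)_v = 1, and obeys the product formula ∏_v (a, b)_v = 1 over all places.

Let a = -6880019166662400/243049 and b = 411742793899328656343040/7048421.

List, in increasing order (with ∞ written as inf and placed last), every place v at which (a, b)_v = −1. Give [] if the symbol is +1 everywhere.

[29, 31]

Mod squares: a ≡ -31, b ≡ 5510. Check v ∈ {∞, 2, 3, 5, 7, 11, 17, 19, 29, 31}.
v=29: a=29^-2·(≡27), b=29^-3·(≡7) mod 29; (27|29)=-1, (7|29)=+1; (−1)^{-2·-3·14}·(-1)^-3·(+1)^-2 = -1.
v=17: a=17^-2·(≡3), b=17^-2·(≡8) mod 17; (3|17)=-1, (8|17)=+1; (−1)^{-2·-2·8}·(-1)^-2·(+1)^-2 = +1.
v=31: a=31^1·(≡11), b=31^2·(≡3) mod 31; (11|31)=-1, (3|31)=-1; (−1)^{1·2·15}·(-1)^2·(-1)^1 = -1.
v=11: a=11^4·(≡10), b=11^4·(≡2) mod 11; (10|11)=-1, (2|11)=-1; (−1)^{4·4·5}·(-1)^4·(-1)^4 = +1.
v=∞: -31 < 0 and 5510 > 0  ⇒  (a,b)_∞ = +1.
v=7: a=7^0·(≡2), b=7^2·(≡1) mod 7; (2|7)=+1, (1|7)=+1; (−1)^{0·2·3}·(+1)^2·(+1)^0 = +1.
v=3: a=3^8·(≡2), b=3^12·(≡2) mod 3; (2|3)=-1, (2|3)=-1; (−1)^{8·12·1}·(-1)^12·(-1)^8 = +1.
v=19: a=19^2·(≡1), b=19^3·(≡9) mod 19; (1|19)=+1, (9|19)=+1; (−1)^{2·3·9}·(+1)^3·(+1)^2 = +1.
v=5: a=5^2·(≡1), b=5^1·(≡3) mod 5; (1|5)=+1, (3|5)=-1; (−1)^{2·1·2}·(+1)^1·(-1)^2 = +1.
v=2: v_2(a)=8, v_2(b)=15; units ≡ 1, 3 (mod 8); ε·ε+αω+βω = 0·1+8·1+15·0 ≡ 0  ⇒  (a,b)_2 = +1.
(-31, 5510 / ℚ) ramifies at {29, 31}: a division algebra.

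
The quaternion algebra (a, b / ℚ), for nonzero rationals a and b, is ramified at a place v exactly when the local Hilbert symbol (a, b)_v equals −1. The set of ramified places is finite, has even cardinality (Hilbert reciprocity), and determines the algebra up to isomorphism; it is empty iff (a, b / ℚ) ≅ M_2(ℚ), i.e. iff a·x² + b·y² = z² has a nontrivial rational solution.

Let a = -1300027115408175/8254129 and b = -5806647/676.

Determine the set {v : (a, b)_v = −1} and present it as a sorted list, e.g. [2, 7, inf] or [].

Mod squares: a ≡ -7, b ≡ -1463. Check v ∈ {∞, 2, 3, 5, 7, 11, 13, 17, 19, 23}.
v=7: a=7^3·(≡5), b=7^3·(≡1) mod 7; (5|7)=-1, (1|7)=+1; (−1)^{3·3·3}·(-1)^3·(+1)^3 = +1.
v=5: a=5^2·(≡2), b=5^0·(≡3) mod 5; (2|5)=-1, (3|5)=-1; (−1)^{2·0·2}·(-1)^0·(-1)^2 = +1.
v=13: a=13^-4·(≡5), b=13^-2·(≡6) mod 13; (5|13)=-1, (6|13)=-1; (−1)^{-4·-2·6}·(-1)^-2·(-1)^-4 = +1.
v=11: a=11^2·(≡4), b=11^1·(≡7) mod 11; (4|11)=+1, (7|11)=-1; (−1)^{2·1·5}·(+1)^1·(-1)^2 = +1.
v=17: a=17^-2·(≡10), b=17^0·(≡2) mod 17; (10|17)=-1, (2|17)=+1; (−1)^{-2·0·8}·(-1)^0·(+1)^-2 = +1.
v=2: v_2(a)=0, v_2(b)=-2; units ≡ 1, 1 (mod 8); ε·ε+αω+βω = 0·0+0·0+-2·0 ≡ 0  ⇒  (a,b)_2 = +1.
v=∞: -7 < 0 and -1463 < 0  ⇒  (a,b)_∞ = -1.
v=23: a=23^2·(≡1), b=23^0·(≡13) mod 23; (1|23)=+1, (13|23)=+1; (−1)^{2·0·11}·(+1)^0·(+1)^2 = +1.
v=19: a=19^2·(≡14), b=19^1·(≡14) mod 19; (14|19)=-1, (14|19)=-1; (−1)^{2·1·9}·(-1)^1·(-1)^2 = -1.
v=3: a=3^8·(≡2), b=3^4·(≡1) mod 3; (2|3)=-1, (1|3)=+1; (−1)^{8·4·1}·(-1)^4·(+1)^8 = +1.
Ram(-7, -1463) = {19, ∞}; no ℚ_19-point on the conic.

[19, inf]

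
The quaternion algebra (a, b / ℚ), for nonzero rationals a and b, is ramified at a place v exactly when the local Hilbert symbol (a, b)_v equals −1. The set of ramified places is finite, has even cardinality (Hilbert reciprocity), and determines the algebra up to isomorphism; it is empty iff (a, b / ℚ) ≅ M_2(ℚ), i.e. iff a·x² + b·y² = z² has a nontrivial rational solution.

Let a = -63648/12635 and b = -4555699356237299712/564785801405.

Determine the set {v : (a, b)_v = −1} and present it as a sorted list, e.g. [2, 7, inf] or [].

[5, 13, 17, inf]

Mod squares: a ≡ -15470, b ≡ -2210. Check v ∈ {∞, 2, 3, 5, 7, 13, 17, 19}.
v=19: a=19^-2·(≡12), b=19^-6·(≡14) mod 19; (12|19)=-1, (14|19)=-1; (−1)^{-2·-6·9}·(-1)^-6·(-1)^-2 = +1.
v=13: a=13^1·(≡8), b=13^1·(≡3) mod 13; (8|13)=-1, (3|13)=+1; (−1)^{1·1·6}·(-1)^1·(+1)^1 = -1.
v=2: v_2(a)=5, v_2(b)=27; units ≡ 1, 7 (mod 8); ε·ε+αω+βω = 0·1+5·0+27·0 ≡ 0  ⇒  (a,b)_2 = +1.
v=∞: -15470 < 0 and -2210 < 0  ⇒  (a,b)_∞ = -1.
v=3: a=3^2·(≡1), b=3^12·(≡1) mod 3; (1|3)=+1, (1|3)=+1; (−1)^{2·12·1}·(+1)^12·(+1)^2 = +1.
v=17: a=17^1·(≡16), b=17^3·(≡12) mod 17; (16|17)=+1, (12|17)=-1; (−1)^{1·3·8}·(+1)^3·(-1)^1 = -1.
v=5: a=5^-1·(≡1), b=5^-1·(≡3) mod 5; (1|5)=+1, (3|5)=-1; (−1)^{-1·-1·2}·(+1)^-1·(-1)^-1 = -1.
v=7: a=7^-1·(≡4), b=7^-4·(≡4) mod 7; (4|7)=+1, (4|7)=+1; (−1)^{-1·-4·3}·(+1)^-4·(+1)^-1 = +1.
Ram(-15470, -2210) = {5, 13, 17, ∞}; no ℚ_5-point on the conic.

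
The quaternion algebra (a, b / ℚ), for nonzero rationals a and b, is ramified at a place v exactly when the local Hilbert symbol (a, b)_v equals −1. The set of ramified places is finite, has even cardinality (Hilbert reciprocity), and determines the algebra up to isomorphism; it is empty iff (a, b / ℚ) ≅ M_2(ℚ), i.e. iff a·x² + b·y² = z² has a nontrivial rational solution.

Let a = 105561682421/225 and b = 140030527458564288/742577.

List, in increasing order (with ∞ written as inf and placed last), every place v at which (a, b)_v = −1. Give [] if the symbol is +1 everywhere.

[13, 17, 43, 47]

(a, b) ≡ (57091229, 20650019) mod (ℚ^×)²; places V = {2, 3, 5, 7, 11, 13, 17, 19, 41, 43, 47, 53, ∞}.
(a,b)_19: α=0, u≡18; β=-2, v≡3 (mod 19); (18|19)=-1, (3|19)=-1; sign (−1)^0·-1^-2·-1^0 = +1.
(a,b)_43: α=3, u≡25; β=3, v≡9 (mod 43); (25|43)=+1, (9|43)=+1; sign (−1)^1·+1^3·+1^3 = -1.
(a,b)_2: α=0, β=6; u≡5, v≡3 (mod 8); ε(u)ε(v)=0·1, αω(v)=0·1, βω(u)=6·1; sum ≡ 0  ⇒  +1.
(a,b)_3: α=-2, u≡2; β=2, v≡2 (mod 3); (2|3)=-1, (2|3)=-1; sign (−1)^0·-1^2·-1^-2 = +1.
(a,b)_47: α=1, u≡41; β=2, v≡13 (mod 47); (41|47)=-1, (13|47)=-1; sign (−1)^0·-1^2·-1^1 = -1.
(a,b)_7: α=0, u≡6; β=2, v≡6 (mod 7); (6|7)=-1, (6|7)=-1; sign (−1)^0·-1^2·-1^0 = +1.
(a,b)_5: α=-2, u≡4; β=0, v≡4 (mod 5); (4|5)=+1, (4|5)=+1; sign (−1)^0·+1^0·+1^-2 = +1.
(a,b)_∞: sgn(57091229)=+, sgn(20650019)=+, so +1.
(a,b)_41: α=1, u≡30; β=1, v≡14 (mod 41); (30|41)=-1, (14|41)=-1; sign (−1)^0·-1^1·-1^1 = +1.
(a,b)_13: α=1, u≡9; β=1, v≡7 (mod 13); (9|13)=+1, (7|13)=-1; sign (−1)^0·+1^1·-1^1 = -1.
(a,b)_11: α=0, u≡6; β=-2, v≡4 (mod 11); (6|11)=-1, (4|11)=+1; sign (−1)^0·-1^-2·+1^0 = +1.
(a,b)_53: α=1, u≡27; β=1, v≡23 (mod 53); (27|53)=-1, (23|53)=-1; sign (−1)^0·-1^1·-1^1 = +1.
(a,b)_17: α=0, u≡7; β=-1, v≡12 (mod 17); (7|17)=-1, (12|17)=-1; sign (−1)^0·-1^-1·-1^0 = -1.
|Ram(57091229, 20650019)| = 4, even; anisotropic at {13, 17, 43, 47}.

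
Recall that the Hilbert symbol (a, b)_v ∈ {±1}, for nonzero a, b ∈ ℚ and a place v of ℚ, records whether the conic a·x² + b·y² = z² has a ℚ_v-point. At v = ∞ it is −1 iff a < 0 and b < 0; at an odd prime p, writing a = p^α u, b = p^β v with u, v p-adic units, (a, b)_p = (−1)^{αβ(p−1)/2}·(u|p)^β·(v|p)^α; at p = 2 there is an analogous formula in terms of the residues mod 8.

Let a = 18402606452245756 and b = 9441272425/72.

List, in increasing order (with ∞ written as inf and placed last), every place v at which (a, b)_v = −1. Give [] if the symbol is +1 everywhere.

[13, 19, 31, 37]

Mod squares: a ≡ 31, b ≡ 785954. Check v ∈ {∞, 2, 3, 5, 13, 19, 31, 37, 43}.
v=19: a=19^2·(≡10), b=19^1·(≡18) mod 19; (10|19)=-1, (18|19)=-1; (−1)^{2·1·9}·(-1)^1·(-1)^2 = -1.
v=31: a=31^3·(≡28), b=31^2·(≡6) mod 31; (28|31)=+1, (6|31)=-1; (−1)^{3·2·15}·(+1)^2·(-1)^3 = -1.
v=∞: 31 > 0 and 785954 > 0  ⇒  (a,b)_∞ = +1.
v=13: a=13^2·(≡5), b=13^1·(≡8) mod 13; (5|13)=-1, (8|13)=-1; (−1)^{2·1·6}·(-1)^1·(-1)^2 = -1.
v=3: a=3^0·(≡1), b=3^-2·(≡2) mod 3; (1|3)=+1, (2|3)=-1; (−1)^{0·-2·1}·(+1)^-2·(-1)^0 = +1.
v=43: a=43^2·(≡14), b=43^1·(≡32) mod 43; (14|43)=+1, (32|43)=-1; (−1)^{2·1·21}·(+1)^1·(-1)^2 = +1.
v=2: v_2(a)=2, v_2(b)=-3; units ≡ 7, 1 (mod 8); ε·ε+αω+βω = 1·0+2·0+-3·0 ≡ 0  ⇒  (a,b)_2 = +1.
v=37: a=37^2·(≡22), b=37^1·(≡25) mod 37; (22|37)=-1, (25|37)=+1; (−1)^{2·1·18}·(-1)^1·(+1)^2 = -1.
v=5: a=5^0·(≡1), b=5^2·(≡1) mod 5; (1|5)=+1, (1|5)=+1; (−1)^{0·2·2}·(+1)^2·(+1)^0 = +1.
|Ram(31, 785954)| = 4, even; anisotropic at {13, 19, 31, 37}.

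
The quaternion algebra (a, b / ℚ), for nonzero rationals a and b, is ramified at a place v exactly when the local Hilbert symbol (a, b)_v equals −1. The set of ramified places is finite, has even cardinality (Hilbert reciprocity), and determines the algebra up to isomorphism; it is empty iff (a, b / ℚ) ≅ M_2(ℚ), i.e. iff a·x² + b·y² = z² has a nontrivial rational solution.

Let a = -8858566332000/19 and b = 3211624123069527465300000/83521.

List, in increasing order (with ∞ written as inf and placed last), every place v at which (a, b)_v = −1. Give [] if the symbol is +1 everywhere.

[7, 19]

(a, b) ≡ (-1330, 770) mod (ℚ^×)²; places V = {2, 3, 5, 7, 11, 13, 17, 19, ∞}.
(a,b)_11: α=4, u≡1; β=5, v≡4 (mod 11); (1|11)=+1, (4|11)=+1; sign (−1)^0·+1^5·+1^4 = +1.
(a,b)_19: α=-1, u≡16; β=2, v≡13 (mod 19); (16|19)=+1, (13|19)=-1; sign (−1)^0·+1^2·-1^-1 = -1.
(a,b)_5: α=3, u≡1; β=5, v≡1 (mod 5); (1|5)=+1, (1|5)=+1; sign (−1)^0·+1^5·+1^3 = +1.
(a,b)_17: α=0, u≡13; β=-4, v≡12 (mod 17); (13|17)=+1, (12|17)=-1; sign (−1)^0·+1^-4·-1^0 = +1.
(a,b)_13: α=0, u≡3; β=2, v≡10 (mod 13); (3|13)=+1, (10|13)=+1; sign (−1)^0·+1^2·+1^0 = +1.
(a,b)_2: α=5, β=5; u≡7, v≡1 (mod 8); ε(u)ε(v)=1·0, αω(v)=5·0, βω(u)=5·0; sum ≡ 0  ⇒  +1.
(a,b)_3: α=2, u≡2; β=4, v≡2 (mod 3); (2|3)=-1, (2|3)=-1; sign (−1)^0·-1^4·-1^2 = +1.
(a,b)_7: α=5, u≡5; β=9, v≡5 (mod 7); (5|7)=-1, (5|7)=-1; sign (−1)^1·-1^9·-1^5 = -1.
(a,b)_∞: sgn(-1330)=−, sgn(770)=+, so +1.
(-1330, 770 / ℚ) ramifies at {7, 19}: a division algebra.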